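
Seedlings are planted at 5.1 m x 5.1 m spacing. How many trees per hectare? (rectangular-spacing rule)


Formula: TPH = 10000 m^2/ha / (spacing_x * spacing_y)
Area per tree = 5.1 m * 5.1 m = 26.01 m^2
TPH = 10000 / 26.01 = 384 trees/ha

384


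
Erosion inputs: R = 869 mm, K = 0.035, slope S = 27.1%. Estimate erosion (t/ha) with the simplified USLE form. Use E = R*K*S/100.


Formula: E = R * K * S / 100  (simplified USLE)
R * K = 869 * 0.035 = 30.415
E = 30.415 * 27.1 / 100 = 8.24 t/ha

8.24


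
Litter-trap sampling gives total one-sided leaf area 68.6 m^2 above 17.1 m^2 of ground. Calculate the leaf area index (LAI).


Formula: LAI = total leaf area / ground area  (dimensionless)
LAI = 68.6 m^2 / 17.1 m^2
LAI = 4.01

4.01


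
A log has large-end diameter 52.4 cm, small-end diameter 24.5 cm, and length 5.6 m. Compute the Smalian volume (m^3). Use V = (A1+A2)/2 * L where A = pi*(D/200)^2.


Smalian: V = (A1 + A2)/2 * L,  A = pi*(D/200)^2
A1 = pi*(52.4/200)^2 = 0.215651 m^2
A2 = pi*(24.5/200)^2 = 0.047144 m^2
V = (0.215651+0.047144)/2*5.6 = 0.7358 m^3

0.7358


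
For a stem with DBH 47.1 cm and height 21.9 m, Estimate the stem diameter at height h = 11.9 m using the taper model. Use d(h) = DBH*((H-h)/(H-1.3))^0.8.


Taper: d(h) = DBH * ((H - h) / (H - 1.3))^0.8
Numerator = H - h = 21.9 - 11.9 = 10.0 m
Denominator = H - 1.3 = 21.9 - 1.3 = 20.6 m
Ratio = 10.0 / 20.6 = 0.48544
d = 47.1 * 0.48544^0.8 = 26.4 cm

26.4


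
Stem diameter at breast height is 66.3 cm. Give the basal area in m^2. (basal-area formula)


Formula: BA = pi * (DBH/2)^2 / 10000  (cm^2 to m^2)
Radius = DBH/2 = 66.3/2 = 33.15 cm
BA = pi * 33.15^2 / 10000
   = 3452.3669 cm^2 / 10000
   = 0.3452 m^2

0.3452


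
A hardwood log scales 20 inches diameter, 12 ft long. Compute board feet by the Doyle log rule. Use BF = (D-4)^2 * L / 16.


Doyle: BF = (D - 4)^2 * L / 16
Adjusted diameter = 20 - 4 = 16 in
(D-4)^2 = 16^2 = 256
BF = 256 * 12 / 16 = 192 BF

192


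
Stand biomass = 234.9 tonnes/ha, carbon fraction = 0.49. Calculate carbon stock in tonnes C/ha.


Formula: Carbon Stock = Biomass * Carbon Fraction
C = 234.9 t/ha * 0.49
C = 115.1 t C/ha

115.1


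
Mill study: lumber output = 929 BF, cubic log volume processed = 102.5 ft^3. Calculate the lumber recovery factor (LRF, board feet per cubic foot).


Formula: LRF = Lumber Output (BF) / Log Input (ft^3)
LRF = 929 BF / 102.5 ft^3
LRF = 9.06 BF/ft^3

9.06


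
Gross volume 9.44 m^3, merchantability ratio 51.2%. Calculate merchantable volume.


Formula: MV = V_total * (merchantable_pct / 100)
Merchantable fraction = 51.2% / 100 = 0.512
MV = 9.44 m^3 * 0.512 = 4.833 m^3

4.833


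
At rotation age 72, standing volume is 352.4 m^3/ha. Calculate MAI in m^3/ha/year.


Formula: MAI = Total Volume / Stand Age
MAI = 352.4 m^3/ha / 72 years
MAI = 4.89 m^3/ha/year

4.89


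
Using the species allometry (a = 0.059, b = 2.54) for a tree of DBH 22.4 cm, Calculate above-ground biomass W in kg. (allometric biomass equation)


Formula: W = a * DBH^b  (allometric power law)
DBH^b = 22.4^2.54 = 2689.2425
W = 0.059 * 2689.2425 = 158.7 kg

158.7


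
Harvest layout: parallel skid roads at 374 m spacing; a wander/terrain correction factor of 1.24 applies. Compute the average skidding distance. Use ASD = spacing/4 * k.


Formula: ASD = (spacing / 4) * correction
Uncorrected distance = spacing / 4 = 374 / 4 = 93.5 m
ASD = 93.5 * 1.24 = 116 m

116


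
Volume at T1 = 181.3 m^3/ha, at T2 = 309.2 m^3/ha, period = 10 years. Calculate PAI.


Formula: PAI = (V_T2 - V_T1) / (T2 - T1)
Volume increment = 309.2 - 181.3 = 127.9 m^3/ha
PAI = 127.9 / 10 = 12.79 m^3/ha/year

12.79


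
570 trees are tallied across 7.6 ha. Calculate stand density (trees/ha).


Formula: Stand Density = N_trees / Area_ha
Density = 570 trees / 7.6 ha
Density = 75 trees/ha

75


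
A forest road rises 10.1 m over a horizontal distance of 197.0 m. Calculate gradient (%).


Formula: Gradient = rise / run * 100
Gradient = 10.1 / 197.0 * 100 = 5.1%

5.1


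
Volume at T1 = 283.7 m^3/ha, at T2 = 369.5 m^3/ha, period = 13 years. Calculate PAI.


Formula: PAI = (V_T2 - V_T1) / (T2 - T1)
Volume increment = 369.5 - 283.7 = 85.8 m^3/ha
PAI = 85.8 / 13 = 6.6 m^3/ha/year

6.6


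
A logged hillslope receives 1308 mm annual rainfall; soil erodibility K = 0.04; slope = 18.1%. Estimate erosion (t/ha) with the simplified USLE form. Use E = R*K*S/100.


Formula: E = R * K * S / 100  (simplified USLE)
R * K = 1308 * 0.04 = 52.32
E = 52.32 * 18.1 / 100 = 9.47 t/ha

9.47


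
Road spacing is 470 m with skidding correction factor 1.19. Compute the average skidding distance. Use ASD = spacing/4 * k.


Formula: ASD = (spacing / 4) * correction
Uncorrected distance = spacing / 4 = 470 / 4 = 117.5 m
ASD = 117.5 * 1.19 = 140 m

140


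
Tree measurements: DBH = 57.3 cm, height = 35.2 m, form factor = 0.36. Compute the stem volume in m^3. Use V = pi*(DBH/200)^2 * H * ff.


Formula: V = pi * (DBH/200)^2 * H * ff
Radius = DBH/200 = 57.3/200 = 0.2865 m
Radius^2 = 0.2865^2 = 0.08208225 m^2
V = pi * 0.08208225 * 35.2 * 0.36
V = 3.268 m^3

3.268


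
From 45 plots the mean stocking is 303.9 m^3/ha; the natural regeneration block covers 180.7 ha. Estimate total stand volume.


Formula: Total Volume = Mean Volume per ha * Total Area
Total Volume = 303.9 m^3/ha * 180.7 ha
Total Volume = 54915 m^3

54915


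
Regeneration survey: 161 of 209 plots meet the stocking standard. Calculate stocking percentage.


Formula: Stocking % = stocked plots / total plots * 100
Stocking = 161 / 209 * 100
Stocking = 0.7703 * 100 = 77.0%

77.0


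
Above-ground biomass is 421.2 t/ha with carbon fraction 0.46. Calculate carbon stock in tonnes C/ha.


Formula: Carbon Stock = Biomass * Carbon Fraction
C = 421.2 t/ha * 0.46
C = 193.8 t C/ha

193.8


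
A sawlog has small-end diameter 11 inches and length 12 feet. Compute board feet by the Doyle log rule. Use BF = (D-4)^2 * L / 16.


Doyle: BF = (D - 4)^2 * L / 16
Adjusted diameter = 11 - 4 = 7 in
(D-4)^2 = 7^2 = 49
BF = 49 * 12 / 16 = 37 BF

37


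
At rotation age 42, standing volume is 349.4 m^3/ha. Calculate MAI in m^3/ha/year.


Formula: MAI = Total Volume / Stand Age
MAI = 349.4 m^3/ha / 42 years
MAI = 8.32 m^3/ha/year

8.32


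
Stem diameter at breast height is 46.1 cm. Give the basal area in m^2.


Formula: BA = pi * (DBH/2)^2 / 10000  (cm^2 to m^2)
Radius = DBH/2 = 46.1/2 = 23.05 cm
BA = pi * 23.05^2 / 10000
   = 1669.136 cm^2 / 10000
   = 0.1669 m^2

0.1669


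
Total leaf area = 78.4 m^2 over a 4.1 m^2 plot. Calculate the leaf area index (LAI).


Formula: LAI = total leaf area / ground area  (dimensionless)
LAI = 78.4 m^2 / 4.1 m^2
LAI = 19.12

19.12


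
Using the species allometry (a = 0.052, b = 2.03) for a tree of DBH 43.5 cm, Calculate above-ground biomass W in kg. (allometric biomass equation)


Formula: W = a * DBH^b  (allometric power law)
DBH^b = 43.5^2.03 = 2119.0109
W = 0.052 * 2119.0109 = 110.2 kg

110.2


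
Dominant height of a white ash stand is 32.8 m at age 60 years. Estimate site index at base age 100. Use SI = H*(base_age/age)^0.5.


Formula: SI = H_dom * (base_age / age)^0.5
Age ratio = 100 / 60 = 1.66667
sqrt(age_ratio) = 1.29099
SI = 32.8 * 1.29099 = 42.3 m

42.3


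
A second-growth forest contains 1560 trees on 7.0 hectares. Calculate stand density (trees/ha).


Formula: Stand Density = N_trees / Area_ha
Density = 1560 trees / 7.0 ha
Density = 223 trees/ha

223


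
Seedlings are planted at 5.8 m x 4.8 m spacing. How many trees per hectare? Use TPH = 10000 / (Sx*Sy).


Formula: TPH = 10000 m^2/ha / (spacing_x * spacing_y)
Area per tree = 5.8 m * 4.8 m = 27.84 m^2
TPH = 10000 / 27.84 = 359 trees/ha

359


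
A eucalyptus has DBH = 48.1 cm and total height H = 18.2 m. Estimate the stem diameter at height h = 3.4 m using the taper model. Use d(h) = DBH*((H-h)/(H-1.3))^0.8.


Taper: d(h) = DBH * ((H - h) / (H - 1.3))^0.8
Numerator = H - h = 18.2 - 3.4 = 14.8 m
Denominator = H - 1.3 = 18.2 - 1.3 = 16.9 m
Ratio = 14.8 / 16.9 = 0.87574
d = 48.1 * 0.87574^0.8 = 43.3 cm

43.3


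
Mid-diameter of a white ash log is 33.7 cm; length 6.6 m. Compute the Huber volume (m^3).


Huber: V = Am * L,  Am = pi*(Dm/200)^2
Am = pi*(33.7/200)^2 = 0.089197 m^2
V = 0.089197*6.6 = 0.5887 m^3

0.5887


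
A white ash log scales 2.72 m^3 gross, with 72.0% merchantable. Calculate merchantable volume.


Formula: MV = V_total * (merchantable_pct / 100)
Merchantable fraction = 72.0% / 100 = 0.72
MV = 2.72 m^3 * 0.72 = 1.958 m^3

1.958


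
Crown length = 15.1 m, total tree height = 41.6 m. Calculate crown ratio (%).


Formula: Crown Ratio = (Crown Length / Total Height) * 100
CR = (15.1 m / 41.6 m) * 100
CR = 0.363 * 100 = 36.3%

36.3


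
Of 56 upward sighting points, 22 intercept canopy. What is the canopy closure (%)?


Formula: Canopy closure = covered points / total points * 100
Closure = 22 / 56 * 100
Closure = 0.3929 * 100 = 39.3%

39.3


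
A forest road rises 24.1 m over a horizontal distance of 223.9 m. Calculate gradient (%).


Formula: Gradient = rise / run * 100
Gradient = 24.1 / 223.9 * 100 = 10.8%

10.8


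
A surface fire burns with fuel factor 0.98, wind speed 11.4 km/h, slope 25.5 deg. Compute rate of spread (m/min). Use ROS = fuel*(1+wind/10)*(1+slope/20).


Formula: ROS = fuel * (1 + wind/10) * (1 + slope/20)
Wind factor = 1 + 11.4/10 = 2.14
Slope factor = 1 + 25.5/20 = 2.275
ROS = 0.98 * 2.14 * 2.275 = 4.77 m/min

4.77


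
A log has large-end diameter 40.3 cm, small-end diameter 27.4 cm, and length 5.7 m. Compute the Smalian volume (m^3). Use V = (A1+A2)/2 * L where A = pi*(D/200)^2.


Smalian: V = (A1 + A2)/2 * L,  A = pi*(D/200)^2
A1 = pi*(40.3/200)^2 = 0.127556 m^2
A2 = pi*(27.4/200)^2 = 0.058965 m^2
V = (0.127556+0.058965)/2*5.7 = 0.5316 m^3

0.5316


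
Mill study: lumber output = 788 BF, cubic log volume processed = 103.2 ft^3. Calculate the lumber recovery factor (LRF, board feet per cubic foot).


Formula: LRF = Lumber Output (BF) / Log Input (ft^3)
LRF = 788 BF / 103.2 ft^3
LRF = 7.64 BF/ft^3

7.64


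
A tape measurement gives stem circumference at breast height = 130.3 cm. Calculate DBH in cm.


Formula: DBH = C / pi
DBH = 130.3 / pi
pi = 3.14159...
DBH = 41.5 cm

41.5


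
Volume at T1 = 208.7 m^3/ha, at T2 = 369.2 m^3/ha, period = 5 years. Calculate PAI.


Formula: PAI = (V_T2 - V_T1) / (T2 - T1)
Volume increment = 369.2 - 208.7 = 160.5 m^3/ha
PAI = 160.5 / 5 = 32.1 m^3/ha/year

32.1


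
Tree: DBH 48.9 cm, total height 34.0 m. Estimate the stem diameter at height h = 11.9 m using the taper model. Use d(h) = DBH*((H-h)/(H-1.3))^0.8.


Taper: d(h) = DBH * ((H - h) / (H - 1.3))^0.8
Numerator = H - h = 34.0 - 11.9 = 22.1 m
Denominator = H - 1.3 = 34.0 - 1.3 = 32.7 m
Ratio = 22.1 / 32.7 = 0.67584
d = 48.9 * 0.67584^0.8 = 35.7 cm

35.7


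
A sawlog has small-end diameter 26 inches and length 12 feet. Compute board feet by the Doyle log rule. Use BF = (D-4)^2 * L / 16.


Doyle: BF = (D - 4)^2 * L / 16
Adjusted diameter = 26 - 4 = 22 in
(D-4)^2 = 22^2 = 484
BF = 484 * 12 / 16 = 363 BF

363


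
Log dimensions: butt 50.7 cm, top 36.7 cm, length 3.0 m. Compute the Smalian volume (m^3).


Smalian: V = (A1 + A2)/2 * L,  A = pi*(D/200)^2
A1 = pi*(50.7/200)^2 = 0.201886 m^2
A2 = pi*(36.7/200)^2 = 0.105784 m^2
V = (0.201886+0.105784)/2*3.0 = 0.4615 m^3

0.4615


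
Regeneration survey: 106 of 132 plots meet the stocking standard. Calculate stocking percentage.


Formula: Stocking % = stocked plots / total plots * 100
Stocking = 106 / 132 * 100
Stocking = 0.803 * 100 = 80.3%

80.3


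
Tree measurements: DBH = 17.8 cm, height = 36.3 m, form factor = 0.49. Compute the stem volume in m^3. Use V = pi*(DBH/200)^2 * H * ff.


Formula: V = pi * (DBH/200)^2 * H * ff
Radius = DBH/200 = 17.8/200 = 0.089 m
Radius^2 = 0.089^2 = 0.007921 m^2
V = pi * 0.007921 * 36.3 * 0.49
V = 0.443 m^3

0.443


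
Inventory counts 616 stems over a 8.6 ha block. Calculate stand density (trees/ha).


Formula: Stand Density = N_trees / Area_ha
Density = 616 trees / 8.6 ha
Density = 72 trees/ha

72


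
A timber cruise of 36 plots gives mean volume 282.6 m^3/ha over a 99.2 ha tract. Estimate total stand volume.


Formula: Total Volume = Mean Volume per ha * Total Area
Total Volume = 282.6 m^3/ha * 99.2 ha
Total Volume = 28034 m^3

28034


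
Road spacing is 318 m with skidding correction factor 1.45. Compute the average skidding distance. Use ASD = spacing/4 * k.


Formula: ASD = (spacing / 4) * correction
Uncorrected distance = spacing / 4 = 318 / 4 = 79.5 m
ASD = 79.5 * 1.45 = 115 m

115


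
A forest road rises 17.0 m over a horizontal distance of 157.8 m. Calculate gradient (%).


Formula: Gradient = rise / run * 100
Gradient = 17.0 / 157.8 * 100 = 10.8%

10.8


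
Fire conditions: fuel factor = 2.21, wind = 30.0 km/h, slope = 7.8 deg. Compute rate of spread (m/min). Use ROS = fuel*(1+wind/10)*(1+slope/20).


Formula: ROS = fuel * (1 + wind/10) * (1 + slope/20)
Wind factor = 1 + 30.0/10 = 4.0
Slope factor = 1 + 7.8/20 = 1.39
ROS = 2.21 * 4.0 * 1.39 = 12.29 m/min

12.29


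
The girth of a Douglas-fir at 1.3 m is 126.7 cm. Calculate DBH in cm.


Formula: DBH = C / pi
DBH = 126.7 / pi
pi = 3.14159...
DBH = 40.3 cm

40.3


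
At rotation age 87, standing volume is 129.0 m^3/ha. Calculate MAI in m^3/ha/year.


Formula: MAI = Total Volume / Stand Age
MAI = 129.0 m^3/ha / 87 years
MAI = 1.48 m^3/ha/year

1.48


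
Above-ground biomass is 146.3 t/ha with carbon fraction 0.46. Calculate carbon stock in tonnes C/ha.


Formula: Carbon Stock = Biomass * Carbon Fraction
C = 146.3 t/ha * 0.46
C = 67.3 t C/ha

67.3


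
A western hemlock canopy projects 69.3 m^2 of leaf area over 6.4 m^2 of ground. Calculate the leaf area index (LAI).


Formula: LAI = total leaf area / ground area  (dimensionless)
LAI = 69.3 m^2 / 6.4 m^2
LAI = 10.83

10.83


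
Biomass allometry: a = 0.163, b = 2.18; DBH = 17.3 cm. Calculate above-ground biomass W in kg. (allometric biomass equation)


Formula: W = a * DBH^b  (allometric power law)
DBH^b = 17.3^2.18 = 499.966
W = 0.163 * 499.966 = 81.5 kg

81.5


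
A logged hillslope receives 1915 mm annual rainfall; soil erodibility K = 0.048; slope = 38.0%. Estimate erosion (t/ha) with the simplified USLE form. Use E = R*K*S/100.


Formula: E = R * K * S / 100  (simplified USLE)
R * K = 1915 * 0.048 = 91.92
E = 91.92 * 38.0 / 100 = 34.93 t/ha

34.93


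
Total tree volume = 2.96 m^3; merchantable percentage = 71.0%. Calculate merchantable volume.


Formula: MV = V_total * (merchantable_pct / 100)
Merchantable fraction = 71.0% / 100 = 0.71
MV = 2.96 m^3 * 0.71 = 2.102 m^3

2.102


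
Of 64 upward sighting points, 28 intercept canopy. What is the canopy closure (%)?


Formula: Canopy closure = covered points / total points * 100
Closure = 28 / 64 * 100
Closure = 0.4375 * 100 = 43.8%

43.8


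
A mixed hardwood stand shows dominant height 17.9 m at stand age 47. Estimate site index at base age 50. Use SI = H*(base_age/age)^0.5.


Formula: SI = H_dom * (base_age / age)^0.5
Age ratio = 50 / 47 = 1.06383
sqrt(age_ratio) = 1.03142
SI = 17.9 * 1.03142 = 18.5 m

18.5


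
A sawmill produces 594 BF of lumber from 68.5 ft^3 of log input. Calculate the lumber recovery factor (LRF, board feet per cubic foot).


Formula: LRF = Lumber Output (BF) / Log Input (ft^3)
LRF = 594 BF / 68.5 ft^3
LRF = 8.67 BF/ft^3

8.67


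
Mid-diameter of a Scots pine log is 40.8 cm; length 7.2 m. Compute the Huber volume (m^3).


Huber: V = Am * L,  Am = pi*(Dm/200)^2
Am = pi*(40.8/200)^2 = 0.130741 m^2
V = 0.130741*7.2 = 0.9413 m^3

0.9413


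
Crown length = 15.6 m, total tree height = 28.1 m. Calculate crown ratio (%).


Formula: Crown Ratio = (Crown Length / Total Height) * 100
CR = (15.6 m / 28.1 m) * 100
CR = 0.5552 * 100 = 55.5%

55.5


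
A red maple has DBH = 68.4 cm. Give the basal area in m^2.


Formula: BA = pi * (DBH/2)^2 / 10000  (cm^2 to m^2)
Radius = DBH/2 = 68.4/2 = 34.2 cm
BA = pi * 34.2^2 / 10000
   = 3674.5324 cm^2 / 10000
   = 0.3675 m^2

0.3675


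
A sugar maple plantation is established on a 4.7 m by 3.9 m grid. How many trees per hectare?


Formula: TPH = 10000 m^2/ha / (spacing_x * spacing_y)
Area per tree = 4.7 m * 3.9 m = 18.33 m^2
TPH = 10000 / 18.33 = 546 trees/ha

546


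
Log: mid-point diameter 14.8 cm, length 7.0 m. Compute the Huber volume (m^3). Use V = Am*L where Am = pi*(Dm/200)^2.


Huber: V = Am * L,  Am = pi*(Dm/200)^2
Am = pi*(14.8/200)^2 = 0.017203 m^2
V = 0.017203*7.0 = 0.1204 m^3

0.1204


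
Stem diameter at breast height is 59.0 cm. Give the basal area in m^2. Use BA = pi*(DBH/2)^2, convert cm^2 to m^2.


Formula: BA = pi * (DBH/2)^2 / 10000  (cm^2 to m^2)
Radius = DBH/2 = 59.0/2 = 29.5 cm
BA = pi * 29.5^2 / 10000
   = 2733.971 cm^2 / 10000
   = 0.2734 m^2

0.2734


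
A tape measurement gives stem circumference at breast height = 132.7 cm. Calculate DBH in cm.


Formula: DBH = C / pi
DBH = 132.7 / pi
pi = 3.14159...
DBH = 42.2 cm

42.2


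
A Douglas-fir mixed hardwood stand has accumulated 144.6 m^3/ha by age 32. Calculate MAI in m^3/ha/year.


Formula: MAI = Total Volume / Stand Age
MAI = 144.6 m^3/ha / 32 years
MAI = 4.52 m^3/ha/year

4.52


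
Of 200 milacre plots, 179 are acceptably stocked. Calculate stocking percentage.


Formula: Stocking % = stocked plots / total plots * 100
Stocking = 179 / 200 * 100
Stocking = 0.895 * 100 = 89.5%

89.5


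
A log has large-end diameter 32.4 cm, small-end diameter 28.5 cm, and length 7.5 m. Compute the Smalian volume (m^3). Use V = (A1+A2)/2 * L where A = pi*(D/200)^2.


Smalian: V = (A1 + A2)/2 * L,  A = pi*(D/200)^2
A1 = pi*(32.4/200)^2 = 0.082448 m^2
A2 = pi*(28.5/200)^2 = 0.063794 m^2
V = (0.082448+0.063794)/2*7.5 = 0.5484 m^3

0.5484


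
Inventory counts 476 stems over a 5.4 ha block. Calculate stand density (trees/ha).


Formula: Stand Density = N_trees / Area_ha
Density = 476 trees / 5.4 ha
Density = 88 trees/ha

88


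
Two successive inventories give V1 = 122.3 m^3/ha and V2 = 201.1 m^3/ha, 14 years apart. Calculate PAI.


Formula: PAI = (V_T2 - V_T1) / (T2 - T1)
Volume increment = 201.1 - 122.3 = 78.8 m^3/ha
PAI = 78.8 / 14 = 5.63 m^3/ha/year

5.63


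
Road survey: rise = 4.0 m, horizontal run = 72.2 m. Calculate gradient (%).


Formula: Gradient = rise / run * 100
Gradient = 4.0 / 72.2 * 100 = 5.5%

5.5


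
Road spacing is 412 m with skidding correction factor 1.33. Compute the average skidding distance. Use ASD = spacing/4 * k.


Formula: ASD = (spacing / 4) * correction
Uncorrected distance = spacing / 4 = 412 / 4 = 103 m
ASD = 103 * 1.33 = 137 m

137


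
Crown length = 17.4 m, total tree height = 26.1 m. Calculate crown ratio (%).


Formula: Crown Ratio = (Crown Length / Total Height) * 100
CR = (17.4 m / 26.1 m) * 100
CR = 0.6667 * 100 = 66.7%

66.7


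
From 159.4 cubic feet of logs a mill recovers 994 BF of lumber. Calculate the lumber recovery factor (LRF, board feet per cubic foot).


Formula: LRF = Lumber Output (BF) / Log Input (ft^3)
LRF = 994 BF / 159.4 ft^3
LRF = 6.24 BF/ft^3

6.24


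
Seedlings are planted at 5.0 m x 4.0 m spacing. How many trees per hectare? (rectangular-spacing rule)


Formula: TPH = 10000 m^2/ha / (spacing_x * spacing_y)
Area per tree = 5.0 m * 4.0 m = 20.0 m^2
TPH = 10000 / 20.0 = 500 trees/ha

500


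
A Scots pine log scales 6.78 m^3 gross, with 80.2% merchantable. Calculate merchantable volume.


Formula: MV = V_total * (merchantable_pct / 100)
Merchantable fraction = 80.2% / 100 = 0.802
MV = 6.78 m^3 * 0.802 = 5.438 m^3

5.438


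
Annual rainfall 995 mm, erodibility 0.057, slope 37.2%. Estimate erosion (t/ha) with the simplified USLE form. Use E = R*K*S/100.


Formula: E = R * K * S / 100  (simplified USLE)
R * K = 995 * 0.057 = 56.715
E = 56.715 * 37.2 / 100 = 21.1 t/ha

21.1


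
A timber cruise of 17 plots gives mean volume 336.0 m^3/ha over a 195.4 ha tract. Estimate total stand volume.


Formula: Total Volume = Mean Volume per ha * Total Area
Total Volume = 336.0 m^3/ha * 195.4 ha
Total Volume = 65654 m^3

65654


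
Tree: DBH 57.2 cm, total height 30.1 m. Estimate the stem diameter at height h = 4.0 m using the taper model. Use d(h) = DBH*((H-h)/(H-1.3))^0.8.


Taper: d(h) = DBH * ((H - h) / (H - 1.3))^0.8
Numerator = H - h = 30.1 - 4.0 = 26.1 m
Denominator = H - 1.3 = 30.1 - 1.3 = 28.8 m
Ratio = 26.1 / 28.8 = 0.90625
d = 57.2 * 0.90625^0.8 = 52.9 cm

52.9


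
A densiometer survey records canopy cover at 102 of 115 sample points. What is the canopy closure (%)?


Formula: Canopy closure = covered points / total points * 100
Closure = 102 / 115 * 100
Closure = 0.887 * 100 = 88.7%

88.7


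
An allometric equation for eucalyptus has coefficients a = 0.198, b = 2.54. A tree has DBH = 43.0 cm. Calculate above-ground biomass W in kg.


Formula: W = a * DBH^b  (allometric power law)
DBH^b = 43.0^2.54 = 14093.2085
W = 0.198 * 14093.2085 = 2790.5 kg

2790.5


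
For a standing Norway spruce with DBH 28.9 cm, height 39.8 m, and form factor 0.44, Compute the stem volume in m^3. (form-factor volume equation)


Formula: V = pi * (DBH/200)^2 * H * ff
Radius = DBH/200 = 28.9/200 = 0.1445 m
Radius^2 = 0.1445^2 = 0.02088025 m^2
V = pi * 0.02088025 * 39.8 * 0.44
V = 1.149 m^3

1.149


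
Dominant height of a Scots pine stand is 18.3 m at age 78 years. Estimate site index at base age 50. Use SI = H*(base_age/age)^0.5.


Formula: SI = H_dom * (base_age / age)^0.5
Age ratio = 50 / 78 = 0.64103
sqrt(age_ratio) = 0.80064
SI = 18.3 * 0.80064 = 14.7 m

14.7


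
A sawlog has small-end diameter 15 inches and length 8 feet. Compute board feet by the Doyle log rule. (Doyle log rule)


Doyle: BF = (D - 4)^2 * L / 16
Adjusted diameter = 15 - 4 = 11 in
(D-4)^2 = 11^2 = 121
BF = 121 * 8 / 16 = 61 BF

61


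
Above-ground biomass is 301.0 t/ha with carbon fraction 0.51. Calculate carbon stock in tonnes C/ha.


Formula: Carbon Stock = Biomass * Carbon Fraction
C = 301.0 t/ha * 0.51
C = 153.5 t C/ha

153.5


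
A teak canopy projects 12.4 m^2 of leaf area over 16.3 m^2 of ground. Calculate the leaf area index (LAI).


Formula: LAI = total leaf area / ground area  (dimensionless)
LAI = 12.4 m^2 / 16.3 m^2
LAI = 0.76

0.76


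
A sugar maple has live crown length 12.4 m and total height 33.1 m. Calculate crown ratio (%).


Formula: Crown Ratio = (Crown Length / Total Height) * 100
CR = (12.4 m / 33.1 m) * 100
CR = 0.3746 * 100 = 37.5%

37.5


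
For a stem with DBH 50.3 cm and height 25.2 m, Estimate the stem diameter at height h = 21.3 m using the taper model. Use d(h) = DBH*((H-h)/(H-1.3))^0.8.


Taper: d(h) = DBH * ((H - h) / (H - 1.3))^0.8
Numerator = H - h = 25.2 - 21.3 = 3.9 m
Denominator = H - 1.3 = 25.2 - 1.3 = 23.9 m
Ratio = 3.9 / 23.9 = 0.16318
d = 50.3 * 0.16318^0.8 = 11.8 cm

11.8


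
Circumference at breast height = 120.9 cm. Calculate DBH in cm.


Formula: DBH = C / pi
DBH = 120.9 / pi
pi = 3.14159...
DBH = 38.5 cm

38.5


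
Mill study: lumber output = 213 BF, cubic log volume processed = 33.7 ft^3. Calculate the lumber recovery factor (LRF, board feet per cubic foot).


Formula: LRF = Lumber Output (BF) / Log Input (ft^3)
LRF = 213 BF / 33.7 ft^3
LRF = 6.32 BF/ft^3

6.32


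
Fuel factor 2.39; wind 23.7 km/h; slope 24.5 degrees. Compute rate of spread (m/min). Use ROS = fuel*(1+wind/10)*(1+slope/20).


Formula: ROS = fuel * (1 + wind/10) * (1 + slope/20)
Wind factor = 1 + 23.7/10 = 3.37
Slope factor = 1 + 24.5/20 = 2.225
ROS = 2.39 * 3.37 * 2.225 = 17.92 m/min

17.92


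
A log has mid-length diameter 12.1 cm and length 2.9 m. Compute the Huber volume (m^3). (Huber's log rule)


Huber: V = Am * L,  Am = pi*(Dm/200)^2
Am = pi*(12.1/200)^2 = 0.011499 m^2
V = 0.011499*2.9 = 0.0333 m^3

0.0333


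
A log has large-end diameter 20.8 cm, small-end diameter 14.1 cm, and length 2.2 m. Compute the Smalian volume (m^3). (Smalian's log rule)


Smalian: V = (A1 + A2)/2 * L,  A = pi*(D/200)^2
A1 = pi*(20.8/200)^2 = 0.033979 m^2
A2 = pi*(14.1/200)^2 = 0.015615 m^2
V = (0.033979+0.015615)/2*2.2 = 0.0546 m^3

0.0546


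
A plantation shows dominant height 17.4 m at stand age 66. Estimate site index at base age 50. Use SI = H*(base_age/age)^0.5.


Formula: SI = H_dom * (base_age / age)^0.5
Age ratio = 50 / 66 = 0.75758
sqrt(age_ratio) = 0.87039
SI = 17.4 * 0.87039 = 15.1 m

15.1


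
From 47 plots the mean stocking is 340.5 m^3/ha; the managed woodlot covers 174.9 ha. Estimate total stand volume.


Formula: Total Volume = Mean Volume per ha * Total Area
Total Volume = 340.5 m^3/ha * 174.9 ha
Total Volume = 59553 m^3

59553


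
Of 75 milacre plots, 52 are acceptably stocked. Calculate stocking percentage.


Formula: Stocking % = stocked plots / total plots * 100
Stocking = 52 / 75 * 100
Stocking = 0.6933 * 100 = 69.3%

69.3


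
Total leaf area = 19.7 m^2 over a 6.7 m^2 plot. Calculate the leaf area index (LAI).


Formula: LAI = total leaf area / ground area  (dimensionless)
LAI = 19.7 m^2 / 6.7 m^2
LAI = 2.94

2.94


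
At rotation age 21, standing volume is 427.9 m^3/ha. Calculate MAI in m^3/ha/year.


Formula: MAI = Total Volume / Stand Age
MAI = 427.9 m^3/ha / 21 years
MAI = 20.38 m^3/ha/year

20.38


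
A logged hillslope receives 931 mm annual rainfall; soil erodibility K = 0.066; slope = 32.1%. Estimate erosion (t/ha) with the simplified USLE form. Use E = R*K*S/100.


Formula: E = R * K * S / 100  (simplified USLE)
R * K = 931 * 0.066 = 61.446
E = 61.446 * 32.1 / 100 = 19.72 t/ha

19.72


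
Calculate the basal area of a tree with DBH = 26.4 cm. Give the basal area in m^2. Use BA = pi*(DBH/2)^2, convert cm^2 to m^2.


Formula: BA = pi * (DBH/2)^2 / 10000  (cm^2 to m^2)
Radius = DBH/2 = 26.4/2 = 13.2 cm
BA = pi * 13.2^2 / 10000
   = 547.3911 cm^2 / 10000
   = 0.0547 m^2

0.0547


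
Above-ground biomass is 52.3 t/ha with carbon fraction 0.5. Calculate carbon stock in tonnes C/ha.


Formula: Carbon Stock = Biomass * Carbon Fraction
C = 52.3 t/ha * 0.5
C = 26.2 t C/ha

26.2


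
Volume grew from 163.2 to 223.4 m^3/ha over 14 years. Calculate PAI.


Formula: PAI = (V_T2 - V_T1) / (T2 - T1)
Volume increment = 223.4 - 163.2 = 60.2 m^3/ha
PAI = 60.2 / 14 = 4.3 m^3/ha/year

4.3


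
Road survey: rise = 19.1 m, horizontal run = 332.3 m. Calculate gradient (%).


Formula: Gradient = rise / run * 100
Gradient = 19.1 / 332.3 * 100 = 5.7%

5.7


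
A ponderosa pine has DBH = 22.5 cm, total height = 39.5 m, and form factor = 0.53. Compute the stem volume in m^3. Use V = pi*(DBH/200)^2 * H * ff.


Formula: V = pi * (DBH/200)^2 * H * ff
Radius = DBH/200 = 22.5/200 = 0.1125 m
Radius^2 = 0.1125^2 = 0.01265625 m^2
V = pi * 0.01265625 * 39.5 * 0.53
V = 0.832 m^3

0.832


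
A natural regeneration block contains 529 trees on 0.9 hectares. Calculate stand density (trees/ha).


Formula: Stand Density = N_trees / Area_ha
Density = 529 trees / 0.9 ha
Density = 588 trees/ha

588


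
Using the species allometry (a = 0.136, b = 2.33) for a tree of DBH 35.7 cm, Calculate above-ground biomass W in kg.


Formula: W = a * DBH^b  (allometric power law)
DBH^b = 35.7^2.33 = 4146.8368
W = 0.136 * 4146.8368 = 564.0 kg

564.0


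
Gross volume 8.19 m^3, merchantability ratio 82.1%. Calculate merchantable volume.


Formula: MV = V_total * (merchantable_pct / 100)
Merchantable fraction = 82.1% / 100 = 0.821
MV = 8.19 m^3 * 0.821 = 6.724 m^3

6.724


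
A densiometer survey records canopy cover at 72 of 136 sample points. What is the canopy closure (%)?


Formula: Canopy closure = covered points / total points * 100
Closure = 72 / 136 * 100
Closure = 0.5294 * 100 = 52.9%

52.9


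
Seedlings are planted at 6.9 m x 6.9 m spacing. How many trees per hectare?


Formula: TPH = 10000 m^2/ha / (spacing_x * spacing_y)
Area per tree = 6.9 m * 6.9 m = 47.61 m^2
TPH = 10000 / 47.61 = 210 trees/ha

210


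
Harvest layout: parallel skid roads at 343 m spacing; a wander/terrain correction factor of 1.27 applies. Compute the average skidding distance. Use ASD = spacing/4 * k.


Formula: ASD = (spacing / 4) * correction
Uncorrected distance = spacing / 4 = 343 / 4 = 85.75 m
ASD = 85.75 * 1.27 = 109 m

109


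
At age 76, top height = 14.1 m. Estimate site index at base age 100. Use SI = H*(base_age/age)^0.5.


Formula: SI = H_dom * (base_age / age)^0.5
Age ratio = 100 / 76 = 1.31579
sqrt(age_ratio) = 1.14708
SI = 14.1 * 1.14708 = 16.2 m

16.2


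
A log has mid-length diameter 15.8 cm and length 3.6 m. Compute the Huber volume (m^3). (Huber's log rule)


Huber: V = Am * L,  Am = pi*(Dm/200)^2
Am = pi*(15.8/200)^2 = 0.019607 m^2
V = 0.019607*3.6 = 0.0706 m^3

0.0706


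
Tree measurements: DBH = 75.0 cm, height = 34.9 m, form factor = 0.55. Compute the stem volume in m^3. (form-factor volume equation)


Formula: V = pi * (DBH/200)^2 * H * ff
Radius = DBH/200 = 75.0/200 = 0.375 m
Radius^2 = 0.375^2 = 0.140625 m^2
V = pi * 0.140625 * 34.9 * 0.55
V = 8.48 m^3

8.48


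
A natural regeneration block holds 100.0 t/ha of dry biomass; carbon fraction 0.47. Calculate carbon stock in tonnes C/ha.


Formula: Carbon Stock = Biomass * Carbon Fraction
C = 100.0 t/ha * 0.47
C = 47.0 t C/ha

47.0


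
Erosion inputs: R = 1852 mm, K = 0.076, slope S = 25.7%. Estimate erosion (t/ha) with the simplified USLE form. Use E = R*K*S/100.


Formula: E = R * K * S / 100  (simplified USLE)
R * K = 1852 * 0.076 = 140.752
E = 140.752 * 25.7 / 100 = 36.17 t/ha

36.17


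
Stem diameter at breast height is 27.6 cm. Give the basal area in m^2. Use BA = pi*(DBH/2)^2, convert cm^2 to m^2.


Formula: BA = pi * (DBH/2)^2 / 10000  (cm^2 to m^2)
Radius = DBH/2 = 27.6/2 = 13.8 cm
BA = pi * 13.8^2 / 10000
   = 598.2849 cm^2 / 10000
   = 0.0598 m^2

0.0598


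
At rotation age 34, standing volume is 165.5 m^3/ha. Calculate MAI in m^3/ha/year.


Formula: MAI = Total Volume / Stand Age
MAI = 165.5 m^3/ha / 34 years
MAI = 4.87 m^3/ha/year

4.87


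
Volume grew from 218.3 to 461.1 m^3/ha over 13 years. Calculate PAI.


Formula: PAI = (V_T2 - V_T1) / (T2 - T1)
Volume increment = 461.1 - 218.3 = 242.8 m^3/ha
PAI = 242.8 / 13 = 18.68 m^3/ha/year

18.68


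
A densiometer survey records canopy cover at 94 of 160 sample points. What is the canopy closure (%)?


Formula: Canopy closure = covered points / total points * 100
Closure = 94 / 160 * 100
Closure = 0.5875 * 100 = 58.8%

58.8


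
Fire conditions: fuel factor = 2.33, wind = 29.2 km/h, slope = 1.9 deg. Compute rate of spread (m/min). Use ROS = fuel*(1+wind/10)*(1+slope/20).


Formula: ROS = fuel * (1 + wind/10) * (1 + slope/20)
Wind factor = 1 + 29.2/10 = 3.92
Slope factor = 1 + 1.9/20 = 1.095
ROS = 2.33 * 3.92 * 1.095 = 10.0 m/min

10.0


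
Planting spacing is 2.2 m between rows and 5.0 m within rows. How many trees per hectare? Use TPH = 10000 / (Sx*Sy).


Formula: TPH = 10000 m^2/ha / (spacing_x * spacing_y)
Area per tree = 2.2 m * 5.0 m = 11.0 m^2
TPH = 10000 / 11.0 = 909 trees/ha

909


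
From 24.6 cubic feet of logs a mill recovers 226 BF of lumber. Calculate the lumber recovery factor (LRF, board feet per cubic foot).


Formula: LRF = Lumber Output (BF) / Log Input (ft^3)
LRF = 226 BF / 24.6 ft^3
LRF = 9.19 BF/ft^3

9.19


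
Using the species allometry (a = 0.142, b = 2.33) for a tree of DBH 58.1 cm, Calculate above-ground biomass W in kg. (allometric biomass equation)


Formula: W = a * DBH^b  (allometric power law)
DBH^b = 58.1^2.33 = 12898.2381
W = 0.142 * 12898.2381 = 1831.5 kg

1831.5


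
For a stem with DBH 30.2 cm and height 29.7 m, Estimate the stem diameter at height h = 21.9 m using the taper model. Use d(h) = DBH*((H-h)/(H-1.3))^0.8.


Taper: d(h) = DBH * ((H - h) / (H - 1.3))^0.8
Numerator = H - h = 29.7 - 21.9 = 7.8 m
Denominator = H - 1.3 = 29.7 - 1.3 = 28.4 m
Ratio = 7.8 / 28.4 = 0.27465
d = 30.2 * 0.27465^0.8 = 10.7 cm

10.7


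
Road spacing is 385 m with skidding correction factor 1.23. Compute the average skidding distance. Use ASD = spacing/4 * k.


Formula: ASD = (spacing / 4) * correction
Uncorrected distance = spacing / 4 = 385 / 4 = 96.25 m
ASD = 96.25 * 1.23 = 118 m

118


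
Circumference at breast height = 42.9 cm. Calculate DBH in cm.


Formula: DBH = C / pi
DBH = 42.9 / pi
pi = 3.14159...
DBH = 13.7 cm

13.7


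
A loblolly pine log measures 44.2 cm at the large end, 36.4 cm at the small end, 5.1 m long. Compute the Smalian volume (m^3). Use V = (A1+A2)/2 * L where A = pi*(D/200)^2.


Smalian: V = (A1 + A2)/2 * L,  A = pi*(D/200)^2
A1 = pi*(44.2/200)^2 = 0.153439 m^2
A2 = pi*(36.4/200)^2 = 0.104062 m^2
V = (0.153439+0.104062)/2*5.1 = 0.6566 m^3

0.6566


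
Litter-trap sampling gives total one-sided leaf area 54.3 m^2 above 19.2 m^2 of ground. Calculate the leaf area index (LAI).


Formula: LAI = total leaf area / ground area  (dimensionless)
LAI = 54.3 m^2 / 19.2 m^2
LAI = 2.83

2.83


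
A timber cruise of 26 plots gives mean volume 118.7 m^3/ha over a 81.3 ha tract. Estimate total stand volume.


Formula: Total Volume = Mean Volume per ha * Total Area
Total Volume = 118.7 m^3/ha * 81.3 ha
Total Volume = 9650 m^3

9650


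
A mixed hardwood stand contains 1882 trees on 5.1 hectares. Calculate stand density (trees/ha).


Formula: Stand Density = N_trees / Area_ha
Density = 1882 trees / 5.1 ha
Density = 369 trees/ha

369


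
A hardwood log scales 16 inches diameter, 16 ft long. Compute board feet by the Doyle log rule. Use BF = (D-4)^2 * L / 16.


Doyle: BF = (D - 4)^2 * L / 16
Adjusted diameter = 16 - 4 = 12 in
(D-4)^2 = 12^2 = 144
BF = 144 * 16 / 16 = 144 BF

144


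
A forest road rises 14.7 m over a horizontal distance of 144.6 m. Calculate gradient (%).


Formula: Gradient = rise / run * 100
Gradient = 14.7 / 144.6 * 100 = 10.2%

10.2


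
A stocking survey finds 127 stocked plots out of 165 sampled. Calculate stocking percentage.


Formula: Stocking % = stocked plots / total plots * 100
Stocking = 127 / 165 * 100
Stocking = 0.7697 * 100 = 77.0%

77.0


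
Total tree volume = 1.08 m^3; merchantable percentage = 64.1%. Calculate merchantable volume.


Formula: MV = V_total * (merchantable_pct / 100)
Merchantable fraction = 64.1% / 100 = 0.641
MV = 1.08 m^3 * 0.641 = 0.692 m^3

0.692


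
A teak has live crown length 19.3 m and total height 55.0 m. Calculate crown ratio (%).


Formula: Crown Ratio = (Crown Length / Total Height) * 100
CR = (19.3 m / 55.0 m) * 100
CR = 0.3509 * 100 = 35.1%

35.1


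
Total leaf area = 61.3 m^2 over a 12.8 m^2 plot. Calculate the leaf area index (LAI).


Formula: LAI = total leaf area / ground area  (dimensionless)
LAI = 61.3 m^2 / 12.8 m^2
LAI = 4.79

4.79


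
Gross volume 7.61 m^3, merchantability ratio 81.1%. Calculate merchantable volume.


Formula: MV = V_total * (merchantable_pct / 100)
Merchantable fraction = 81.1% / 100 = 0.811
MV = 7.61 m^3 * 0.811 = 6.172 m^3

6.172


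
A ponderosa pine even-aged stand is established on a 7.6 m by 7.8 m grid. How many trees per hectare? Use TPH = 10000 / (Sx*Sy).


Formula: TPH = 10000 m^2/ha / (spacing_x * spacing_y)
Area per tree = 7.6 m * 7.8 m = 59.28 m^2
TPH = 10000 / 59.28 = 169 trees/ha

169


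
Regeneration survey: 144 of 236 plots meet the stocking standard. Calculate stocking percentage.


Formula: Stocking % = stocked plots / total plots * 100
Stocking = 144 / 236 * 100
Stocking = 0.6102 * 100 = 61.0%

61.0


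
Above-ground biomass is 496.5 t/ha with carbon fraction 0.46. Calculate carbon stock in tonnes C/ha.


Formula: Carbon Stock = Biomass * Carbon Fraction
C = 496.5 t/ha * 0.46
C = 228.4 t C/ha

228.4


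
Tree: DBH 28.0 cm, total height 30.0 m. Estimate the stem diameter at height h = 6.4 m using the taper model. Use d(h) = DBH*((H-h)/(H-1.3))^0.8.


Taper: d(h) = DBH * ((H - h) / (H - 1.3))^0.8
Numerator = H - h = 30.0 - 6.4 = 23.6 m
Denominator = H - 1.3 = 30.0 - 1.3 = 28.7 m
Ratio = 23.6 / 28.7 = 0.8223
d = 28.0 * 0.8223^0.8 = 23.9 cm

23.9


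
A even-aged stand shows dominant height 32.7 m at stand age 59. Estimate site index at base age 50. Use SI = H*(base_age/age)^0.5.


Formula: SI = H_dom * (base_age / age)^0.5
Age ratio = 50 / 59 = 0.84746
sqrt(age_ratio) = 0.92057
SI = 32.7 * 0.92057 = 30.1 m

30.1


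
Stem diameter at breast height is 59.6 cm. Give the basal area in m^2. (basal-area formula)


Formula: BA = pi * (DBH/2)^2 / 10000  (cm^2 to m^2)
Radius = DBH/2 = 59.6/2 = 29.8 cm
BA = pi * 29.8^2 / 10000
   = 2789.8599 cm^2 / 10000
   = 0.279 m^2

0.279


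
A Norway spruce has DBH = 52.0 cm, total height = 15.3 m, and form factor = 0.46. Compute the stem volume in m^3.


Formula: V = pi * (DBH/200)^2 * H * ff
Radius = DBH/200 = 52.0/200 = 0.26 m
Radius^2 = 0.26^2 = 0.0676 m^2
V = pi * 0.0676 * 15.3 * 0.46
V = 1.495 m^3

1.495


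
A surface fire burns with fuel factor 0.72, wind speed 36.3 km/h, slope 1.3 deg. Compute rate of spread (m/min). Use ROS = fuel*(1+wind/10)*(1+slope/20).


Formula: ROS = fuel * (1 + wind/10) * (1 + slope/20)
Wind factor = 1 + 36.3/10 = 4.63
Slope factor = 1 + 1.3/20 = 1.065
ROS = 0.72 * 4.63 * 1.065 = 3.55 m/min

3.55


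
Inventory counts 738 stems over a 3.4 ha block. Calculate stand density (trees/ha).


Formula: Stand Density = N_trees / Area_ha
Density = 738 trees / 3.4 ha
Density = 217 trees/ha

217


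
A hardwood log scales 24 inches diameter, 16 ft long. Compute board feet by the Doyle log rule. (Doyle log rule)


Doyle: BF = (D - 4)^2 * L / 16
Adjusted diameter = 24 - 4 = 20 in
(D-4)^2 = 20^2 = 400
BF = 400 * 16 / 16 = 400 BF

400


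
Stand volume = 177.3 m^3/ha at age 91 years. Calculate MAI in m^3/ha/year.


Formula: MAI = Total Volume / Stand Age
MAI = 177.3 m^3/ha / 91 years
MAI = 1.95 m^3/ha/year

1.95


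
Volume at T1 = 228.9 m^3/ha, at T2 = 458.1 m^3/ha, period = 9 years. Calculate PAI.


Formula: PAI = (V_T2 - V_T1) / (T2 - T1)
Volume increment = 458.1 - 228.9 = 229.2 m^3/ha
PAI = 229.2 / 9 = 25.47 m^3/ha/year

25.47


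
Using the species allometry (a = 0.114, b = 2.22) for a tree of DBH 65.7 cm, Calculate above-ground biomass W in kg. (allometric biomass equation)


Formula: W = a * DBH^b  (allometric power law)
DBH^b = 65.7^2.22 = 10839.1474
W = 0.114 * 10839.1474 = 1235.7 kg

1235.7


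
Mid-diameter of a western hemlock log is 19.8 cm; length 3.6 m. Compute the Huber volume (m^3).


Huber: V = Am * L,  Am = pi*(Dm/200)^2
Am = pi*(19.8/200)^2 = 0.030791 m^2
V = 0.030791*3.6 = 0.1108 m^3

0.1108


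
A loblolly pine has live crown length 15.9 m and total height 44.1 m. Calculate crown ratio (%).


Formula: Crown Ratio = (Crown Length / Total Height) * 100
CR = (15.9 m / 44.1 m) * 100
CR = 0.3605 * 100 = 36.1%

36.1


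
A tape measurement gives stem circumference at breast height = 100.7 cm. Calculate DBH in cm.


Formula: DBH = C / pi
DBH = 100.7 / pi
pi = 3.14159...
DBH = 32.1 cm

32.1


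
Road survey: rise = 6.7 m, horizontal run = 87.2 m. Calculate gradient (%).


Formula: Gradient = rise / run * 100
Gradient = 6.7 / 87.2 * 100 = 7.7%

7.7


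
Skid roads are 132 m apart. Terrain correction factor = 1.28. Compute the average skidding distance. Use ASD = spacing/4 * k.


Formula: ASD = (spacing / 4) * correction
Uncorrected distance = spacing / 4 = 132 / 4 = 33 m
ASD = 33 * 1.28 = 42 m

42


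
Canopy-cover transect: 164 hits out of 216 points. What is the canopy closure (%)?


Formula: Canopy closure = covered points / total points * 100
Closure = 164 / 216 * 100
Closure = 0.7593 * 100 = 75.9%

75.9
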